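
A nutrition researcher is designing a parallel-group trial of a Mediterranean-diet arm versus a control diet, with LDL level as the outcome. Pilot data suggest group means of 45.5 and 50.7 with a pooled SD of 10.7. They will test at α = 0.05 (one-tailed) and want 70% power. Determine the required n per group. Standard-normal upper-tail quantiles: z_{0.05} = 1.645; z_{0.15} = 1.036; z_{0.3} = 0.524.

n = 40 per group

Cohen's d = |M₁ − M₂| / SD_pooled = |45.5 − 50.7| / 10.7 = 5.2 / 10.7 = 0.486.
For two independent groups with equal n: n = 2·((z_{α} + z_β) / d)².
z_{α} + z_β = 1.645 + 0.524 = 2.169.
n = 2 × (2.169 / 0.486)² = 2 × 4.463² = 2 × 19.92 = 39.8.
Round up to the next whole participant.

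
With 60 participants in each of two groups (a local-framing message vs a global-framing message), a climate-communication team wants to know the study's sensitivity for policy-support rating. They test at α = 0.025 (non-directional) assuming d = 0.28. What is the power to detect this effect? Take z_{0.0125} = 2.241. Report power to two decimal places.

power ≈ 0.24

For two equal groups, power = Φ(d·√(n/2) − z_{α/2}).
d·√(n/2) = 0.28 × √(60/2) = 0.28 × 5.477 = 1.534.
z_β = 1.534 − 2.241 = -0.707.
Power = Φ(-0.707) = 0.240.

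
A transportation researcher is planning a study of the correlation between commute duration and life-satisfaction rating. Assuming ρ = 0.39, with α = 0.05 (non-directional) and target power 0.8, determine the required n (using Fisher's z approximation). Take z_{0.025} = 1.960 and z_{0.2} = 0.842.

n = 50

Fisher's z: C = ½·ln((1+r)/(1−r)) = ½·ln(2.2787) = 0.4118.
n = ((z_{α/2} + z_β)/C)² + 3.
(1.960 + 0.842) / 0.4118 = 2.802 / 0.4118 = 6.804.
n = 6.804² + 3 = 46.30 + 3 = 49.3.
Round up.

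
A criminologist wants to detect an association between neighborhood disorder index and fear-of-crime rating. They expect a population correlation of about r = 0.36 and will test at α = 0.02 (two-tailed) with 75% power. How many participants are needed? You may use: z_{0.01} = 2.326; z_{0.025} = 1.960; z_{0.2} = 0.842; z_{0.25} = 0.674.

Fisher's z: C = ½·ln((1+r)/(1−r)) = ½·ln(2.1250) = 0.3769.
n = ((z_{α/2} + z_β)/C)² + 3.
(2.326 + 0.674) / 0.3769 = 3.000 / 0.3769 = 7.960.
n = 7.960² + 3 = 63.36 + 3 = 66.4.
Round up.

n = 67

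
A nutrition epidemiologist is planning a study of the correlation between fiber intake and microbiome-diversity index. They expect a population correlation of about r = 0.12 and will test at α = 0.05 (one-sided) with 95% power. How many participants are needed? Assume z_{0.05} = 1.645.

n = 748

Fisher's z: C = ½·ln((1+r)/(1−r)) = ½·ln(1.2727) = 0.1206.
n = ((z_{α} + z_β)/C)² + 3.
(1.645 + 1.645) / 0.1206 = 3.290 / 0.1206 = 27.280.
n = 27.280² + 3 = 744.21 + 3 = 747.2.
Round up.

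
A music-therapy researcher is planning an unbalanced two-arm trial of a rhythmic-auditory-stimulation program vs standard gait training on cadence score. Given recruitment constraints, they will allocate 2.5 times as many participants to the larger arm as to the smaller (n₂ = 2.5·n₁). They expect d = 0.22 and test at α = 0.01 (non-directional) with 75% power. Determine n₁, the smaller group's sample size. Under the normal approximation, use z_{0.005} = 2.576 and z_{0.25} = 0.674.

n₁ = 306

With allocation ratio k = n₂/n₁ = 2.5, Var(x̄₁−x̄₂) = σ²(1/n₁ + 1/(k·n₁)) = σ²·(k+1)/(k·n₁).
So n₁ = (1 + 1/k)·((z_{α/2} + z_β)/d)² = 1.400 × (3.250/0.22)².
n₁ = 1.400 × 218.23 = 305.5.
Round up: n₁ = 306, giving n₂ = 2.5 × 306 = 765.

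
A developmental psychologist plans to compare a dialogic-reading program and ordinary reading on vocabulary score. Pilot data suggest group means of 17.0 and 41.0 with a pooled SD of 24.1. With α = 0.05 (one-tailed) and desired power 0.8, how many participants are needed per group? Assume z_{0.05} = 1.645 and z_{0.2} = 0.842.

Cohen's d = |M₁ − M₂| / SD_pooled = |17.0 − 41.0| / 24.1 = 24.0 / 24.1 = 0.996.
For two independent groups with equal n: n = 2·((z_{α} + z_β) / d)².
z_{α} + z_β = 1.645 + 0.842 = 2.487.
n = 2 × (2.487 / 0.996)² = 2 × 2.497² = 2 × 6.23 = 12.5.
Round up to the next whole participant.

n = 13 per group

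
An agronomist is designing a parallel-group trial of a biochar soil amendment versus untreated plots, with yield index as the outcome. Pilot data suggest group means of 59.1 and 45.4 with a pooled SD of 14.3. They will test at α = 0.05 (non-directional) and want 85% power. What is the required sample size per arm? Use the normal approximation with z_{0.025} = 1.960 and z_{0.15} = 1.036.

n = 20 per group

Cohen's d = |M₁ − M₂| / SD_pooled = |59.1 − 45.4| / 14.3 = 13.7 / 14.3 = 0.958.
For two independent groups with equal n: n = 2·((z_{α/2} + z_β) / d)².
z_{α/2} + z_β = 1.960 + 1.036 = 2.996.
n = 2 × (2.996 / 0.958)² = 2 × 3.127² = 2 × 9.78 = 19.6.
Round up to the next whole participant.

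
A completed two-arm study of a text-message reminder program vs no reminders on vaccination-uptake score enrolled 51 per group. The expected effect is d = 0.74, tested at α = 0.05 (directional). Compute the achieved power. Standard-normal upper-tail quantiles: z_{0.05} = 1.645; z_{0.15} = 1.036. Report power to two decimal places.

For two equal groups, power = Φ(d·√(n/2) − z_{α}).
d·√(n/2) = 0.74 × √(51/2) = 0.74 × 5.050 = 3.737.
z_β = 3.737 − 1.645 = 2.092.
Power = Φ(2.092) = 0.982.

power ≈ 0.98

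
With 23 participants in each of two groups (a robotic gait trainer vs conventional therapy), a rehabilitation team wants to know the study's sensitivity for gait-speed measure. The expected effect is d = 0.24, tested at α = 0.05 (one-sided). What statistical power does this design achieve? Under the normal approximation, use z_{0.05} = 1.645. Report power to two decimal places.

power ≈ 0.20

For two equal groups, power = Φ(d·√(n/2) − z_{α}).
d·√(n/2) = 0.24 × √(23/2) = 0.24 × 3.391 = 0.814.
z_β = 0.814 − 1.645 = -0.831.
Power = Φ(-0.831) = 0.203.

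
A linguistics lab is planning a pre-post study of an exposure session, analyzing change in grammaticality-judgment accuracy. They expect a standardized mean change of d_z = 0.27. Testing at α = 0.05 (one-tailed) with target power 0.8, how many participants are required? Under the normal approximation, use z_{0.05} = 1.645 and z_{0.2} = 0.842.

n = 85 pairs

For a paired (one-sample on differences) test: n = ((z_{α} + z_β) / d)².
z_{α} + z_β = 1.645 + 0.842 = 2.487.
n = (2.487 / 0.27)² = 9.211² = 84.84.
Round up.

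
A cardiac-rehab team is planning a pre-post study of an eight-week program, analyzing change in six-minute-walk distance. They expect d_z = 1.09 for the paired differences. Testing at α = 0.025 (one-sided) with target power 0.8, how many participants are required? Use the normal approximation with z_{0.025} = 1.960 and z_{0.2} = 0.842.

For a paired (one-sample on differences) test: n = ((z_{α} + z_β) / d)².
z_{α} + z_β = 1.960 + 0.842 = 2.802.
n = (2.802 / 1.09)² = 2.571² = 6.61.
Round up.

n = 7 pairs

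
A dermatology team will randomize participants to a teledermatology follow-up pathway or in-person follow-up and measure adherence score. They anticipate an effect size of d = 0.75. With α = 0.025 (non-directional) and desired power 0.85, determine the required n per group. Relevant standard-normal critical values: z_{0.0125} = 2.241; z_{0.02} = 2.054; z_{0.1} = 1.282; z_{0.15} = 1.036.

n = 39 per group

For two independent groups with equal n: n = 2·((z_{α/2} + z_β) / d)².
z_{α/2} + z_β = 2.241 + 1.036 = 3.277.
n = 2 × (3.277 / 0.75)² = 2 × 4.369² = 2 × 19.09 = 38.2.
Round up to the next whole participant.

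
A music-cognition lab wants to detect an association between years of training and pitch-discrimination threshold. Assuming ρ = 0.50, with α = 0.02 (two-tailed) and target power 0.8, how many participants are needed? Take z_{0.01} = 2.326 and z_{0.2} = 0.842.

n = 37

Fisher's z: C = ½·ln((1+r)/(1−r)) = ½·ln(3.0000) = 0.5493.
n = ((z_{α/2} + z_β)/C)² + 3.
(2.326 + 0.842) / 0.5493 = 3.168 / 0.5493 = 5.767.
n = 5.767² + 3 = 33.26 + 3 = 36.3.
Round up.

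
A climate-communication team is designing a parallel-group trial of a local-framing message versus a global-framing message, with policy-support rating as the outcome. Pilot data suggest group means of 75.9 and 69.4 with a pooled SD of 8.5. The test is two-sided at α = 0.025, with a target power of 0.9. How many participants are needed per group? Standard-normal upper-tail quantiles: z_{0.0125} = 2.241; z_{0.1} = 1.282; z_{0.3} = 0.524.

Cohen's d = |M₁ − M₂| / SD_pooled = |75.9 − 69.4| / 8.5 = 6.5 / 8.5 = 0.765.
For two independent groups with equal n: n = 2·((z_{α/2} + z_β) / d)².
z_{α/2} + z_β = 2.241 + 1.282 = 3.523.
n = 2 × (3.523 / 0.765)² = 2 × 4.605² = 2 × 21.21 = 42.4.
Round up to the next whole participant.

n = 43 per group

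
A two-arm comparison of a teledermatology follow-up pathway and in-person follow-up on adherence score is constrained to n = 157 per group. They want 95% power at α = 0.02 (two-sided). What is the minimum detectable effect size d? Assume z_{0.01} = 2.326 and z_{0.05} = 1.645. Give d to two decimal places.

d_min ≈ 0.45

For two independent groups of n = 157 each: d_min = (z_{α/2} + z_β)·√(2/n).
z-sum = 2.326 + 1.645 = 3.971.
d_min = 3.971 × √(2/157) = 3.971 × 0.1129 = 0.448.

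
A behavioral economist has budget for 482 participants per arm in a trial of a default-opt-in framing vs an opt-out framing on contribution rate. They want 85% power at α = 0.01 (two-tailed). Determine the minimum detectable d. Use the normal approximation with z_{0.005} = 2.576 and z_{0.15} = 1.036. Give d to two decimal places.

For two independent groups of n = 482 each: d_min = (z_{α/2} + z_β)·√(2/n).
z-sum = 2.576 + 1.036 = 3.612.
d_min = 3.612 × √(2/482) = 3.612 × 0.0644 = 0.233.

d_min ≈ 0.23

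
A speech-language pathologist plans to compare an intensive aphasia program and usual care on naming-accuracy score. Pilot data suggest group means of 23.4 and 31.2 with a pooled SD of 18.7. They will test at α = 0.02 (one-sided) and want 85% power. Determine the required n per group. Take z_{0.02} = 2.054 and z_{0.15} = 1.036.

n = 110 per group

Cohen's d = |M₁ − M₂| / SD_pooled = |23.4 − 31.2| / 18.7 = 7.8 / 18.7 = 0.417.
For two independent groups with equal n: n = 2·((z_{α} + z_β) / d)².
z_{α} + z_β = 2.054 + 1.036 = 3.090.
n = 2 × (3.090 / 0.417)² = 2 × 7.410² = 2 × 54.91 = 109.8.
Round up to the next whole participant.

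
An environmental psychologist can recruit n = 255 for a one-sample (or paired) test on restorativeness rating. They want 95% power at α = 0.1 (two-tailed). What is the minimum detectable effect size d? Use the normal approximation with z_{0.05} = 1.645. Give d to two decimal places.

d_min ≈ 0.21

For a single sample (or paired design) of n = 255: d_min = (z_{α/2} + z_β)/√n.
z-sum = 1.645 + 1.645 = 3.290.
d_min = 3.290 / √255 = 3.290 / 15.969 = 0.206.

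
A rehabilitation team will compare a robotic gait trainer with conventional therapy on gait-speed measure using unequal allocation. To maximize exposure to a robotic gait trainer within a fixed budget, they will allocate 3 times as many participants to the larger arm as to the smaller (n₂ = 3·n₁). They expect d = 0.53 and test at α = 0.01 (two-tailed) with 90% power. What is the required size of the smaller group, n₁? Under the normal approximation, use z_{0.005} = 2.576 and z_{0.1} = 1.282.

With allocation ratio k = n₂/n₁ = 3, Var(x̄₁−x̄₂) = σ²(1/n₁ + 1/(k·n₁)) = σ²·(k+1)/(k·n₁).
So n₁ = (1 + 1/k)·((z_{α/2} + z_β)/d)² = 1.333 × (3.858/0.53)².
n₁ = 1.333 × 52.99 = 70.6.
Round up: n₁ = 71, giving n₂ = 3 × 71 = 213.

n₁ = 71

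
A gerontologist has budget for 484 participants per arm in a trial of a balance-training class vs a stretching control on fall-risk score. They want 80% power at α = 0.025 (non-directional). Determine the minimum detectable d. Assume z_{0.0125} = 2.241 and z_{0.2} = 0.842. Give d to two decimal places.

d_min ≈ 0.20

For two independent groups of n = 484 each: d_min = (z_{α/2} + z_β)·√(2/n).
z-sum = 2.241 + 0.842 = 3.083.
d_min = 3.083 × √(2/484) = 3.083 × 0.0643 = 0.198.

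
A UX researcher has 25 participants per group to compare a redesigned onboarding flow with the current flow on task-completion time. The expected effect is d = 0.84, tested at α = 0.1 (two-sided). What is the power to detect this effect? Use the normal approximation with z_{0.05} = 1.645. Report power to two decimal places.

For two equal groups, power = Φ(d·√(n/2) − z_{α/2}).
d·√(n/2) = 0.84 × √(25/2) = 0.84 × 3.536 = 2.970.
z_β = 2.970 − 1.645 = 1.325.
Power = Φ(1.325) = 0.907.

power ≈ 0.91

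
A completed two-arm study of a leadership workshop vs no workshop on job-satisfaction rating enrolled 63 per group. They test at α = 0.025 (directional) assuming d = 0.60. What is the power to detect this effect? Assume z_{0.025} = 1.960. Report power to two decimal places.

For two equal groups, power = Φ(d·√(n/2) − z_{α}).
d·√(n/2) = 0.60 × √(63/2) = 0.60 × 5.612 = 3.367.
z_β = 3.367 − 1.960 = 1.407.
Power = Φ(1.407) = 0.920.

power ≈ 0.92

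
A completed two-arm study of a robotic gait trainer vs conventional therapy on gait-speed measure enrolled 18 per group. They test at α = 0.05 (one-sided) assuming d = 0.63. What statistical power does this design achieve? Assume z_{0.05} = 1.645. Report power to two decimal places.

power ≈ 0.60

For two equal groups, power = Φ(d·√(n/2) − z_{α}).
d·√(n/2) = 0.63 × √(18/2) = 0.63 × 3.000 = 1.890.
z_β = 1.890 − 1.645 = 0.245.
Power = Φ(0.245) = 0.597.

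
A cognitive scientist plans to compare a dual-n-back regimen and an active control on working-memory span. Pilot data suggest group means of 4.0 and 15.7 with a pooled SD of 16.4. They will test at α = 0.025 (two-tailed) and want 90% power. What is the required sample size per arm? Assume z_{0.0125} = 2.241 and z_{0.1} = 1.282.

Cohen's d = |M₁ − M₂| / SD_pooled = |4.0 − 15.7| / 16.4 = 11.7 / 16.4 = 0.713.
For two independent groups with equal n: n = 2·((z_{α/2} + z_β) / d)².
z_{α/2} + z_β = 2.241 + 1.282 = 3.523.
n = 2 × (3.523 / 0.713)² = 2 × 4.941² = 2 × 24.41 = 48.8.
Round up to the next whole participant.

n = 49 per group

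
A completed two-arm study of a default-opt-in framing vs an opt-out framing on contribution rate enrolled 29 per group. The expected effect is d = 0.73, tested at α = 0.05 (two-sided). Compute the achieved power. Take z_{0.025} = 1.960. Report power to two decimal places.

power ≈ 0.79

For two equal groups, power = Φ(d·√(n/2) − z_{α/2}).
d·√(n/2) = 0.73 × √(29/2) = 0.73 × 3.808 = 2.780.
z_β = 2.780 − 1.960 = 0.820.
Power = Φ(0.820) = 0.794.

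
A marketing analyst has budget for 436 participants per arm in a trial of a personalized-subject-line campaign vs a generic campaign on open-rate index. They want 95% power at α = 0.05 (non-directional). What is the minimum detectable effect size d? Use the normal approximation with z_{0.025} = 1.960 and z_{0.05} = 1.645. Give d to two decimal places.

d_min ≈ 0.24

For two independent groups of n = 436 each: d_min = (z_{α/2} + z_β)·√(2/n).
z-sum = 1.960 + 1.645 = 3.605.
d_min = 3.605 × √(2/436) = 3.605 × 0.0677 = 0.244.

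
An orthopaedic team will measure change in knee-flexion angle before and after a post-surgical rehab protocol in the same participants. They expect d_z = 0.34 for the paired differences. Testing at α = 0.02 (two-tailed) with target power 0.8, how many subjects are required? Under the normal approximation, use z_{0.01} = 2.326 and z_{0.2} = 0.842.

n = 87 pairs

For a paired (one-sample on differences) test: n = ((z_{α/2} + z_β) / d)².
z_{α/2} + z_β = 2.326 + 0.842 = 3.168.
n = (3.168 / 0.34)² = 9.318² = 86.82.
Round up.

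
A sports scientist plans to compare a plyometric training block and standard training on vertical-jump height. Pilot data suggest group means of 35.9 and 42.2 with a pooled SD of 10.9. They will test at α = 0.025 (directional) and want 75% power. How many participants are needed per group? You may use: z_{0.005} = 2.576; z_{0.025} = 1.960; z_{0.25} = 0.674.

Cohen's d = |M₁ − M₂| / SD_pooled = |35.9 − 42.2| / 10.9 = 6.3 / 10.9 = 0.578.
For two independent groups with equal n: n = 2·((z_{α} + z_β) / d)².
z_{α} + z_β = 1.960 + 0.674 = 2.634.
n = 2 × (2.634 / 0.578)² = 2 × 4.557² = 2 × 20.77 = 41.5.
Round up to the next whole participant.

n = 42 per group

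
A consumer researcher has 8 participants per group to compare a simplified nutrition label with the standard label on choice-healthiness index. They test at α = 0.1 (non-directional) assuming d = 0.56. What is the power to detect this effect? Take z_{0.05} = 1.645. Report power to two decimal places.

power ≈ 0.30

For two equal groups, power = Φ(d·√(n/2) − z_{α/2}).
d·√(n/2) = 0.56 × √(8/2) = 0.56 × 2.000 = 1.120.
z_β = 1.120 − 1.645 = -0.525.
Power = Φ(-0.525) = 0.300.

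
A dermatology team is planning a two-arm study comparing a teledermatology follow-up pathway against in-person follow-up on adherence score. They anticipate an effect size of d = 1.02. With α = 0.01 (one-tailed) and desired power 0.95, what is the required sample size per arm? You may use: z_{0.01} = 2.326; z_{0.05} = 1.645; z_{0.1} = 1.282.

n = 31 per group

For two independent groups with equal n: n = 2·((z_{α} + z_β) / d)².
z_{α} + z_β = 2.326 + 1.645 = 3.971.
n = 2 × (3.971 / 1.02)² = 2 × 3.893² = 2 × 15.16 = 30.3.
Round up to the next whole participant.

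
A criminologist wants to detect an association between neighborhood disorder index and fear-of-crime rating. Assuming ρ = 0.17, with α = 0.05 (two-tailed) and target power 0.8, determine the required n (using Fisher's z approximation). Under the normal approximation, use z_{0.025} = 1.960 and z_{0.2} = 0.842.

n = 270

Fisher's z: C = ½·ln((1+r)/(1−r)) = ½·ln(1.4096) = 0.1717.
n = ((z_{α/2} + z_β)/C)² + 3.
(1.960 + 0.842) / 0.1717 = 2.802 / 0.1717 = 16.319.
n = 16.319² + 3 = 266.32 + 3 = 269.3.
Round up.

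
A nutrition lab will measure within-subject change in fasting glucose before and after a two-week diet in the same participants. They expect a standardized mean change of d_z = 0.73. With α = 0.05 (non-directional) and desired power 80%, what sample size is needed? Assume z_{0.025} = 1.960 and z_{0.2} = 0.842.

For a paired (one-sample on differences) test: n = ((z_{α/2} + z_β) / d)².
z_{α/2} + z_β = 1.960 + 0.842 = 2.802.
n = (2.802 / 0.73)² = 3.838² = 14.73.
Round up.

n = 15 pairs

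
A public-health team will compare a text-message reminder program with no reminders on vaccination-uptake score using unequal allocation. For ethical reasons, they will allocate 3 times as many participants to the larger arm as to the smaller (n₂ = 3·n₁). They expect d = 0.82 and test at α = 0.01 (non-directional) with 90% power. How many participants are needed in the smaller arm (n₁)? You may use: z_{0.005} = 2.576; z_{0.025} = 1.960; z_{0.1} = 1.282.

With allocation ratio k = n₂/n₁ = 3, Var(x̄₁−x̄₂) = σ²(1/n₁ + 1/(k·n₁)) = σ²·(k+1)/(k·n₁).
So n₁ = (1 + 1/k)·((z_{α/2} + z_β)/d)² = 1.333 × (3.858/0.82)².
n₁ = 1.333 × 22.14 = 29.5.
Round up: n₁ = 30, giving n₂ = 3 × 30 = 90.

n₁ = 30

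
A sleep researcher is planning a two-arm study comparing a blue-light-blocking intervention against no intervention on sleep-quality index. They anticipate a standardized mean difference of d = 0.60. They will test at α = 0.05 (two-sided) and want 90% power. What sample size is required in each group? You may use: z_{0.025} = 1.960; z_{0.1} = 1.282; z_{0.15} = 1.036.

For two independent groups with equal n: n = 2·((z_{α/2} + z_β) / d)².
z_{α/2} + z_β = 1.960 + 1.282 = 3.242.
n = 2 × (3.242 / 0.60)² = 2 × 5.403² = 2 × 29.20 = 58.4.
Round up to the next whole participant.

n = 59 per group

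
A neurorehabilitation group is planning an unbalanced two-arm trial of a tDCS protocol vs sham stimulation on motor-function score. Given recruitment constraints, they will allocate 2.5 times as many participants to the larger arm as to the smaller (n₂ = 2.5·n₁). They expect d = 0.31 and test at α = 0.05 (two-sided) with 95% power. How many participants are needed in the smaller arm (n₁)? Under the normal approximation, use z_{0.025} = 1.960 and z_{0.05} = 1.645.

n₁ = 190

With allocation ratio k = n₂/n₁ = 2.5, Var(x̄₁−x̄₂) = σ²(1/n₁ + 1/(k·n₁)) = σ²·(k+1)/(k·n₁).
So n₁ = (1 + 1/k)·((z_{α/2} + z_β)/d)² = 1.400 × (3.605/0.31)².
n₁ = 1.400 × 135.23 = 189.3.
Round up: n₁ = 190, giving n₂ = 2.5 × 190 = 475.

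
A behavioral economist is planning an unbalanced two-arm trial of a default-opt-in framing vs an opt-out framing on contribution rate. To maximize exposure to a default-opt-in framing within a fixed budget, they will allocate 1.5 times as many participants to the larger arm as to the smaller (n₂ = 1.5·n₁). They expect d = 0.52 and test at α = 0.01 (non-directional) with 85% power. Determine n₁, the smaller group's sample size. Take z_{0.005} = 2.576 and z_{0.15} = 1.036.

n₁ = 81

With allocation ratio k = n₂/n₁ = 1.5, Var(x̄₁−x̄₂) = σ²(1/n₁ + 1/(k·n₁)) = σ²·(k+1)/(k·n₁).
So n₁ = (1 + 1/k)·((z_{α/2} + z_β)/d)² = 1.667 × (3.612/0.52)².
n₁ = 1.667 × 48.25 = 80.4.
Round up: n₁ = 81, giving n₂ = ⌈1.5 × 81⌉ = ⌈121.5⌉ = 122.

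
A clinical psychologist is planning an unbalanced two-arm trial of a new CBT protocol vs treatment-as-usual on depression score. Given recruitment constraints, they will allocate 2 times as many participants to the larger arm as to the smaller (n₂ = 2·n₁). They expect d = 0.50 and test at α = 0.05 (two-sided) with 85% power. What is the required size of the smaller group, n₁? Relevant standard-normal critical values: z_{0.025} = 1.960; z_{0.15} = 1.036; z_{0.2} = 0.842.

n₁ = 54

With allocation ratio k = n₂/n₁ = 2, Var(x̄₁−x̄₂) = σ²(1/n₁ + 1/(k·n₁)) = σ²·(k+1)/(k·n₁).
So n₁ = (1 + 1/k)·((z_{α/2} + z_β)/d)² = 1.500 × (2.996/0.50)².
n₁ = 1.500 × 35.90 = 53.9.
Round up: n₁ = 54, giving n₂ = 2 × 54 = 108.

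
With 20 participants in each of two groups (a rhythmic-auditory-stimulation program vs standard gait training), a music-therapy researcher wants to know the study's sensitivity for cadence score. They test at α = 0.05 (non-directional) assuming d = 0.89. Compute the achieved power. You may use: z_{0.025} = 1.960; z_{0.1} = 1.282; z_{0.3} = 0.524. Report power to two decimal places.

power ≈ 0.80

For two equal groups, power = Φ(d·√(n/2) − z_{α/2}).
d·√(n/2) = 0.89 × √(20/2) = 0.89 × 3.162 = 2.814.
z_β = 2.814 − 1.960 = 0.854.
Power = Φ(0.854) = 0.804.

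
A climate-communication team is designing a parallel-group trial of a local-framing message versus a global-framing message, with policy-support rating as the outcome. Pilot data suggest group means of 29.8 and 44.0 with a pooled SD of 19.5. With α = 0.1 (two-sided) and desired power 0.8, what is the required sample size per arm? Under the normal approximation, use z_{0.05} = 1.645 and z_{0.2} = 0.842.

n = 24 per group

Cohen's d = |M₁ − M₂| / SD_pooled = |29.8 − 44.0| / 19.5 = 14.2 / 19.5 = 0.728.
For two independent groups with equal n: n = 2·((z_{α/2} + z_β) / d)².
z_{α/2} + z_β = 1.645 + 0.842 = 2.487.
n = 2 × (2.487 / 0.728)² = 2 × 3.416² = 2 × 11.67 = 23.3.
Round up to the next whole participant.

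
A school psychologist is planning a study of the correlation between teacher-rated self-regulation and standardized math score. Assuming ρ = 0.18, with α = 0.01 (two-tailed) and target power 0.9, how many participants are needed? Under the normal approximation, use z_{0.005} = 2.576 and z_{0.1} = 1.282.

n = 453

Fisher's z: C = ½·ln((1+r)/(1−r)) = ½·ln(1.4390) = 0.1820.
n = ((z_{α/2} + z_β)/C)² + 3.
(2.576 + 1.282) / 0.1820 = 3.858 / 0.1820 = 21.198.
n = 21.198² + 3 = 449.35 + 3 = 452.3.
Round up.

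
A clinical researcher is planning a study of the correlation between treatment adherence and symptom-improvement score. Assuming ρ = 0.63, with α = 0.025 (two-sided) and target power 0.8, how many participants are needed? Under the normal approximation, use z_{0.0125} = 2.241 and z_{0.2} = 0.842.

Fisher's z: C = ½·ln((1+r)/(1−r)) = ½·ln(4.4054) = 0.7414.
n = ((z_{α/2} + z_β)/C)² + 3.
(2.241 + 0.842) / 0.7414 = 3.083 / 0.7414 = 4.158.
n = 4.158² + 3 = 17.29 + 3 = 20.3.
Round up.

n = 21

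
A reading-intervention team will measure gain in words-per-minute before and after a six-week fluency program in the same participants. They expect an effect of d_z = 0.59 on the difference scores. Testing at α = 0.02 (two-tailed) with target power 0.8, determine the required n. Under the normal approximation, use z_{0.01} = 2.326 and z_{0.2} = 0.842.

n = 29 pairs

For a paired (one-sample on differences) test: n = ((z_{α/2} + z_β) / d)².
z_{α/2} + z_β = 2.326 + 0.842 = 3.168.
n = (3.168 / 0.59)² = 5.369² = 28.83.
Round up.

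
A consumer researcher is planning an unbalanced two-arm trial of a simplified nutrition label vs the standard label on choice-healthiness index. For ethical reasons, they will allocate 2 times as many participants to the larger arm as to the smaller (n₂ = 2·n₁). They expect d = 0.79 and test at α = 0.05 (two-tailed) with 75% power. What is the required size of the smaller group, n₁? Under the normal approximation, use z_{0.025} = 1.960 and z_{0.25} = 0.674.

With allocation ratio k = n₂/n₁ = 2, Var(x̄₁−x̄₂) = σ²(1/n₁ + 1/(k·n₁)) = σ²·(k+1)/(k·n₁).
So n₁ = (1 + 1/k)·((z_{α/2} + z_β)/d)² = 1.500 × (2.634/0.79)².
n₁ = 1.500 × 11.12 = 16.7.
Round up: n₁ = 17, giving n₂ = 2 × 17 = 34.

n₁ = 17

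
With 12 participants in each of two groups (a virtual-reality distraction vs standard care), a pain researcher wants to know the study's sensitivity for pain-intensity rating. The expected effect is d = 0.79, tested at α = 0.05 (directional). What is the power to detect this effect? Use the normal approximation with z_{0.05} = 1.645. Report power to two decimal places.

power ≈ 0.61

For two equal groups, power = Φ(d·√(n/2) − z_{α}).
d·√(n/2) = 0.79 × √(12/2) = 0.79 × 2.449 = 1.935.
z_β = 1.935 − 1.645 = 0.290.
Power = Φ(0.290) = 0.614.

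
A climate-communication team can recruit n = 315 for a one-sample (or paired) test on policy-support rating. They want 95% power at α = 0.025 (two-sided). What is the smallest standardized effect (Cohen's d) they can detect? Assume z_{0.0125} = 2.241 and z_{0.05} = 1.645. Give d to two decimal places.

d_min ≈ 0.22

For a single sample (or paired design) of n = 315: d_min = (z_{α/2} + z_β)/√n.
z-sum = 2.241 + 1.645 = 3.886.
d_min = 3.886 / √315 = 3.886 / 17.748 = 0.219.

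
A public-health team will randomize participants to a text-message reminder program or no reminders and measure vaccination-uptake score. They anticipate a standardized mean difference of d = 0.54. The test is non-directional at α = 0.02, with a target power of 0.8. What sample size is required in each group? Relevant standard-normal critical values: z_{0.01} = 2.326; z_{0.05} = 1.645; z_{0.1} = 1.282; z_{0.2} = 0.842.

n = 69 per group

For two independent groups with equal n: n = 2·((z_{α/2} + z_β) / d)².
z_{α/2} + z_β = 2.326 + 0.842 = 3.168.
n = 2 × (3.168 / 0.54)² = 2 × 5.867² = 2 × 34.42 = 68.8.
Round up to the next whole participant.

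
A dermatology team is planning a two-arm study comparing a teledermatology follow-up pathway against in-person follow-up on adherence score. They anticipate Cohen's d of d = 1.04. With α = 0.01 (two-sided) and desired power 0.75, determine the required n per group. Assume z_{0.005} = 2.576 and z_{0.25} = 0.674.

n = 20 per group

For two independent groups with equal n: n = 2·((z_{α/2} + z_β) / d)².
z_{α/2} + z_β = 2.576 + 0.674 = 3.250.
n = 2 × (3.250 / 1.04)² = 2 × 3.125² = 2 × 9.77 = 19.5.
Round up to the next whole participant.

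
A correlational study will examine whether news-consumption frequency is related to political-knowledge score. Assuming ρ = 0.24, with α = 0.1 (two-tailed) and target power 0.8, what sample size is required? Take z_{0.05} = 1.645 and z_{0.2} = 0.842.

n = 107

Fisher's z: C = ½·ln((1+r)/(1−r)) = ½·ln(1.6316) = 0.2448.
n = ((z_{α/2} + z_β)/C)² + 3.
(1.645 + 0.842) / 0.2448 = 2.487 / 0.2448 = 10.159.
n = 10.159² + 3 = 103.21 + 3 = 106.2.
Round up.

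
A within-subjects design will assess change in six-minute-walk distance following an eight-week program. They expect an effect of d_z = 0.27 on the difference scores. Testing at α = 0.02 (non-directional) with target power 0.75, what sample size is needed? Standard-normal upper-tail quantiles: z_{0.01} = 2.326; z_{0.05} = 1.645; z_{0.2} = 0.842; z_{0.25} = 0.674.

For a paired (one-sample on differences) test: n = ((z_{α/2} + z_β) / d)².
z_{α/2} + z_β = 2.326 + 0.674 = 3.000.
n = (3.000 / 0.27)² = 11.111² = 123.46.
Round up.

n = 124 pairs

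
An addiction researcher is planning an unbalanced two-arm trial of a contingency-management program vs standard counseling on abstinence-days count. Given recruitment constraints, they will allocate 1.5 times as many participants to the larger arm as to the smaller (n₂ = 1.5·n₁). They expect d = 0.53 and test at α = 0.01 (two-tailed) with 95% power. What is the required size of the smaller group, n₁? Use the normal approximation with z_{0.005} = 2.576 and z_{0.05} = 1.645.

With allocation ratio k = n₂/n₁ = 1.5, Var(x̄₁−x̄₂) = σ²(1/n₁ + 1/(k·n₁)) = σ²·(k+1)/(k·n₁).
So n₁ = (1 + 1/k)·((z_{α/2} + z_β)/d)² = 1.667 × (4.221/0.53)².
n₁ = 1.667 × 63.43 = 105.7.
Round up: n₁ = 106, giving n₂ = 1.5 × 106 = 159.

n₁ = 106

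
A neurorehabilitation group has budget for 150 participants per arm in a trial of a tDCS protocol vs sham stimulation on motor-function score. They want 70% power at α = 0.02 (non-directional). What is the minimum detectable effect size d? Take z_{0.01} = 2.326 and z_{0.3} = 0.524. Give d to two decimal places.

d_min ≈ 0.33

For two independent groups of n = 150 each: d_min = (z_{α/2} + z_β)·√(2/n).
z-sum = 2.326 + 0.524 = 2.850.
d_min = 2.850 × √(2/150) = 2.850 × 0.1155 = 0.329.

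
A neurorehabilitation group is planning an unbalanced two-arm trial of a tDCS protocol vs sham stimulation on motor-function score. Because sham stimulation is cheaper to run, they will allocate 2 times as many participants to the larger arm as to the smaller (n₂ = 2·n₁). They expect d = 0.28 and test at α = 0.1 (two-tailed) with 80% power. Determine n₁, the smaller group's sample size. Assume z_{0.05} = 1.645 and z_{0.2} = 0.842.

With allocation ratio k = n₂/n₁ = 2, Var(x̄₁−x̄₂) = σ²(1/n₁ + 1/(k·n₁)) = σ²·(k+1)/(k·n₁).
So n₁ = (1 + 1/k)·((z_{α/2} + z_β)/d)² = 1.500 × (2.487/0.28)².
n₁ = 1.500 × 78.89 = 118.3.
Round up: n₁ = 119, giving n₂ = 2 × 119 = 238.

n₁ = 119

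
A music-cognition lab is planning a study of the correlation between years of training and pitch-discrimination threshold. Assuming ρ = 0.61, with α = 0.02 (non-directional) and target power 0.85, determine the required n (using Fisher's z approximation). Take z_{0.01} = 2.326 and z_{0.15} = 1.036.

n = 26

Fisher's z: C = ½·ln((1+r)/(1−r)) = ½·ln(4.1282) = 0.7089.
n = ((z_{α/2} + z_β)/C)² + 3.
(2.326 + 1.036) / 0.7089 = 3.362 / 0.7089 = 4.743.
n = 4.743² + 3 = 22.49 + 3 = 25.5.
Round up.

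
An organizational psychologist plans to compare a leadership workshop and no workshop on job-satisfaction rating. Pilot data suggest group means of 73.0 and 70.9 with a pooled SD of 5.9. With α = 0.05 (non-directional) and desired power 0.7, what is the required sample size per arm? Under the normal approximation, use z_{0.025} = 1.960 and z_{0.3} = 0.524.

n = 98 per group

Cohen's d = |M₁ − M₂| / SD_pooled = |73.0 − 70.9| / 5.9 = 2.1 / 5.9 = 0.356.
For two independent groups with equal n: n = 2·((z_{α/2} + z_β) / d)².
z_{α/2} + z_β = 1.960 + 0.524 = 2.484.
n = 2 × (2.484 / 0.356)² = 2 × 6.978² = 2 × 48.69 = 97.4.
Round up to the next whole participant.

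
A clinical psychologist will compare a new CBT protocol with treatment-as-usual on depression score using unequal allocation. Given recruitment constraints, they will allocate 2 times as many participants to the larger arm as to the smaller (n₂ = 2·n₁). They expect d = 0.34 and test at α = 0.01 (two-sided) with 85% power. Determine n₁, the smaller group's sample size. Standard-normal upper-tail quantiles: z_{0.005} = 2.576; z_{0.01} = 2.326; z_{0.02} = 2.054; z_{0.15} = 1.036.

With allocation ratio k = n₂/n₁ = 2, Var(x̄₁−x̄₂) = σ²(1/n₁ + 1/(k·n₁)) = σ²·(k+1)/(k·n₁).
So n₁ = (1 + 1/k)·((z_{α/2} + z_β)/d)² = 1.500 × (3.612/0.34)².
n₁ = 1.500 × 112.86 = 169.3.
Round up: n₁ = 170, giving n₂ = 2 × 170 = 340.

n₁ = 170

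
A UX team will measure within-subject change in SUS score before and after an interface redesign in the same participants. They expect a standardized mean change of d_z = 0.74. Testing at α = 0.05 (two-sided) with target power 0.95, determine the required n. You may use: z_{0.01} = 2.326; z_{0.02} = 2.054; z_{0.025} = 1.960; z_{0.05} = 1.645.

n = 24 pairs

For a paired (one-sample on differences) test: n = ((z_{α/2} + z_β) / d)².
z_{α/2} + z_β = 1.960 + 1.645 = 3.605.
n = (3.605 / 0.74)² = 4.872² = 23.73.
Round up.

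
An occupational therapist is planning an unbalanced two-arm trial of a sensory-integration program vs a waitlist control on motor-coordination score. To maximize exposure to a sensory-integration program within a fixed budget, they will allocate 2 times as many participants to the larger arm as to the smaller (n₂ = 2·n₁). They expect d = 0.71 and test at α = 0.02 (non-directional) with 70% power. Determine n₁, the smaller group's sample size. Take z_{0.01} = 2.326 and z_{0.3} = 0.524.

With allocation ratio k = n₂/n₁ = 2, Var(x̄₁−x̄₂) = σ²(1/n₁ + 1/(k·n₁)) = σ²·(k+1)/(k·n₁).
So n₁ = (1 + 1/k)·((z_{α/2} + z_β)/d)² = 1.500 × (2.850/0.71)².
n₁ = 1.500 × 16.11 = 24.2.
Round up: n₁ = 25, giving n₂ = 2 × 25 = 50.

n₁ = 25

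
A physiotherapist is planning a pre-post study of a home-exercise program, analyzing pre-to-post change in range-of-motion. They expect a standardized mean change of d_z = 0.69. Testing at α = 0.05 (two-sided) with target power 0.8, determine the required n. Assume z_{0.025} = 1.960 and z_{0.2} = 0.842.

For a paired (one-sample on differences) test: n = ((z_{α/2} + z_β) / d)².
z_{α/2} + z_β = 1.960 + 0.842 = 2.802.
n = (2.802 / 0.69)² = 4.061² = 16.49.
Round up.

n = 17 pairs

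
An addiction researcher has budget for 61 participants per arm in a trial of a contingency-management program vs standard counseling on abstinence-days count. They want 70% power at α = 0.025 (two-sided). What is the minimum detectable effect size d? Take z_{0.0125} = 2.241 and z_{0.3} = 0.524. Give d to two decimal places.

d_min ≈ 0.50

For two independent groups of n = 61 each: d_min = (z_{α/2} + z_β)·√(2/n).
z-sum = 2.241 + 0.524 = 2.765.
d_min = 2.765 × √(2/61) = 2.765 × 0.1811 = 0.501.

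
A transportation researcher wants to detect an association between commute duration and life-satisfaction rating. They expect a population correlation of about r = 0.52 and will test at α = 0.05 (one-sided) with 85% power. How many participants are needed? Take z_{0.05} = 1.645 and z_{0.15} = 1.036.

Fisher's z: C = ½·ln((1+r)/(1−r)) = ½·ln(3.1667) = 0.5763.
n = ((z_{α} + z_β)/C)² + 3.
(1.645 + 1.036) / 0.5763 = 2.681 / 0.5763 = 4.652.
n = 4.652² + 3 = 21.64 + 3 = 24.6.
Round up.

n = 25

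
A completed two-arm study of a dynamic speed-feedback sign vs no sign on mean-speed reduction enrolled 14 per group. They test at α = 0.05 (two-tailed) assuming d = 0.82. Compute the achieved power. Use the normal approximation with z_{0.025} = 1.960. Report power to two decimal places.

For two equal groups, power = Φ(d·√(n/2) − z_{α/2}).
d·√(n/2) = 0.82 × √(14/2) = 0.82 × 2.646 = 2.170.
z_β = 2.170 − 1.960 = 0.210.
Power = Φ(0.210) = 0.583.

power ≈ 0.58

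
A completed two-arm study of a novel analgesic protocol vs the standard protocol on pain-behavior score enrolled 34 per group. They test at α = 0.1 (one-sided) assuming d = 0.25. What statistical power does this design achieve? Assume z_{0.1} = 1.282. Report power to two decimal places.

For two equal groups, power = Φ(d·√(n/2) − z_{α}).
d·√(n/2) = 0.25 × √(34/2) = 0.25 × 4.123 = 1.031.
z_β = 1.031 − 1.282 = -0.251.
Power = Φ(-0.251) = 0.401.

power ≈ 0.40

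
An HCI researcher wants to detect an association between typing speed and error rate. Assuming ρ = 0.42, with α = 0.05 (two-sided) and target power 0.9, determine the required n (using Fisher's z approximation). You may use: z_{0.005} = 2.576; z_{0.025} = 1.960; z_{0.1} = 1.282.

Fisher's z: C = ½·ln((1+r)/(1−r)) = ½·ln(2.4483) = 0.4477.
n = ((z_{α/2} + z_β)/C)² + 3.
(1.960 + 1.282) / 0.4477 = 3.242 / 0.4477 = 7.241.
n = 7.241² + 3 = 52.44 + 3 = 55.4.
Round up.

n = 56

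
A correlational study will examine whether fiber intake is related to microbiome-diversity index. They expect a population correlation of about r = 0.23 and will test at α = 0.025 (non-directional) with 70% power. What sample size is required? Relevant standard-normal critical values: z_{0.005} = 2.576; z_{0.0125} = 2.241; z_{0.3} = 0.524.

Fisher's z: C = ½·ln((1+r)/(1−r)) = ½·ln(1.5974) = 0.2342.
n = ((z_{α/2} + z_β)/C)² + 3.
(2.241 + 0.524) / 0.2342 = 2.765 / 0.2342 = 11.806.
n = 11.806² + 3 = 139.39 + 3 = 142.4.
Round up.

n = 143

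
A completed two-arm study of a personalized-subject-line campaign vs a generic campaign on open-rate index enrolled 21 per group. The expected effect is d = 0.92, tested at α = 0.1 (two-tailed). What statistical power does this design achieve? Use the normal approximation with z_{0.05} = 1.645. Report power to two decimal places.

For two equal groups, power = Φ(d·√(n/2) − z_{α/2}).
d·√(n/2) = 0.92 × √(21/2) = 0.92 × 3.240 = 2.981.
z_β = 2.981 − 1.645 = 1.336.
Power = Φ(1.336) = 0.909.

power ≈ 0.91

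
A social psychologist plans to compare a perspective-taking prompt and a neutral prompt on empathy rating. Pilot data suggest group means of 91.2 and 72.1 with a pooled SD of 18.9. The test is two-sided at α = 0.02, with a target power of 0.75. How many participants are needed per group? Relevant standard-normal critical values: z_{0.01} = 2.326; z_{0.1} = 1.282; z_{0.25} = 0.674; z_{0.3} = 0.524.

n = 18 per group

Cohen's d = |M₁ − M₂| / SD_pooled = |91.2 − 72.1| / 18.9 = 19.1 / 18.9 = 1.011.
For two independent groups with equal n: n = 2·((z_{α/2} + z_β) / d)².
z_{α/2} + z_β = 2.326 + 0.674 = 3.000.
n = 2 × (3.000 / 1.011)² = 2 × 2.967² = 2 × 8.81 = 17.6.
Round up to the next whole participant.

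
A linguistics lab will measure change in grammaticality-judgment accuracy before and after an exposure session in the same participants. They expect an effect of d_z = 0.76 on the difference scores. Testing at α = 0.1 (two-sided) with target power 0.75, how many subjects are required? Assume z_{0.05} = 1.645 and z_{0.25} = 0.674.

n = 10 pairs

For a paired (one-sample on differences) test: n = ((z_{α/2} + z_β) / d)².
z_{α/2} + z_β = 1.645 + 0.674 = 2.319.
n = (2.319 / 0.76)² = 3.051² = 9.31.
Round up.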